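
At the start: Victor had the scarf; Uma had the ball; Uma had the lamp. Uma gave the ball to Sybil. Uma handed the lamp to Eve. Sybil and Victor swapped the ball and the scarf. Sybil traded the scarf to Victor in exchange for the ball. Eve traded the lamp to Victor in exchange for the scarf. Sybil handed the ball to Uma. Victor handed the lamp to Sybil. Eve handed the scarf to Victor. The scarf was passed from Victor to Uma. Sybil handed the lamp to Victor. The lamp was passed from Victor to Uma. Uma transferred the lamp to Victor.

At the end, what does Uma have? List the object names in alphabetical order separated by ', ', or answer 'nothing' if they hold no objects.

Tracking all object holders:
Start: scarf:Victor, ball:Uma, lamp:Uma
Event 1 (give ball: Uma -> Sybil). State: scarf:Victor, ball:Sybil, lamp:Uma
Event 2 (give lamp: Uma -> Eve). State: scarf:Victor, ball:Sybil, lamp:Eve
Event 3 (swap ball<->scarf: now ball:Victor, scarf:Sybil). State: scarf:Sybil, ball:Victor, lamp:Eve
Event 4 (swap scarf<->ball: now scarf:Victor, ball:Sybil). State: scarf:Victor, ball:Sybil, lamp:Eve
Event 5 (swap lamp<->scarf: now lamp:Victor, scarf:Eve). State: scarf:Eve, ball:Sybil, lamp:Victor
Event 6 (give ball: Sybil -> Uma). State: scarf:Eve, ball:Uma, lamp:Victor
Event 7 (give lamp: Victor -> Sybil). State: scarf:Eve, ball:Uma, lamp:Sybil
Event 8 (give scarf: Eve -> Victor). State: scarf:Victor, ball:Uma, lamp:Sybil
Event 9 (give scarf: Victor -> Uma). State: scarf:Uma, ball:Uma, lamp:Sybil
Event 10 (give lamp: Sybil -> Victor). State: scarf:Uma, ball:Uma, lamp:Victor
Event 11 (give lamp: Victor -> Uma). State: scarf:Uma, ball:Uma, lamp:Uma
Event 12 (give lamp: Uma -> Victor). State: scarf:Uma, ball:Uma, lamp:Victor

Final state: scarf:Uma, ball:Uma, lamp:Victor
Uma holds: ball, scarf.

Answer: ball, scarf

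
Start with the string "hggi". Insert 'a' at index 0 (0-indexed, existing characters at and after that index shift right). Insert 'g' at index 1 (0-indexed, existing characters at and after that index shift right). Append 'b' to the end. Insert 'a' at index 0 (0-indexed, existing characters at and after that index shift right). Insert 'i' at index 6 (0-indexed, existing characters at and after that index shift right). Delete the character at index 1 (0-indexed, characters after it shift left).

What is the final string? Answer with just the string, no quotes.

Applying each edit step by step:
Start: "hggi"
Op 1 (insert 'a' at idx 0): "hggi" -> "ahggi"
Op 2 (insert 'g' at idx 1): "ahggi" -> "aghggi"
Op 3 (append 'b'): "aghggi" -> "aghggib"
Op 4 (insert 'a' at idx 0): "aghggib" -> "aaghggib"
Op 5 (insert 'i' at idx 6): "aaghggib" -> "aaghggiib"
Op 6 (delete idx 1 = 'a'): "aaghggiib" -> "aghggiib"

Answer: aghggiib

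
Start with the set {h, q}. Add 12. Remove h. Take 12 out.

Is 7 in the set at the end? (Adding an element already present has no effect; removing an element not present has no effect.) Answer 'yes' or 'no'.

Answer: no

Derivation:
Tracking the set through each operation:
Start: {h, q}
Event 1 (add 12): added. Set: {12, h, q}
Event 2 (remove h): removed. Set: {12, q}
Event 3 (remove 12): removed. Set: {q}

Final set: {q} (size 1)
7 is NOT in the final set.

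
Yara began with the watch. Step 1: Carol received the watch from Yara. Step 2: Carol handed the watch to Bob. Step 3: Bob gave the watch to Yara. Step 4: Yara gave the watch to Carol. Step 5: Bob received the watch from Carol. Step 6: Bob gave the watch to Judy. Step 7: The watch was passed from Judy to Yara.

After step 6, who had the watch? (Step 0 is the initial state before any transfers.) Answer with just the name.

Answer: Judy

Derivation:
Tracking the watch holder through step 6:
After step 0 (start): Yara
After step 1: Carol
After step 2: Bob
After step 3: Yara
After step 4: Carol
After step 5: Bob
After step 6: Judy

At step 6, the holder is Judy.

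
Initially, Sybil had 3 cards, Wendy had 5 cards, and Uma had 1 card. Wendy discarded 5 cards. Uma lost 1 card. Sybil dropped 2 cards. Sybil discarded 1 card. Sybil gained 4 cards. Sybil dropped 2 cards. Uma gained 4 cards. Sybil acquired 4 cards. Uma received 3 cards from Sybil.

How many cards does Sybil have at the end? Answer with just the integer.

Answer: 3

Derivation:
Tracking counts step by step:
Start: Sybil=3, Wendy=5, Uma=1
Event 1 (Wendy -5): Wendy: 5 -> 0. State: Sybil=3, Wendy=0, Uma=1
Event 2 (Uma -1): Uma: 1 -> 0. State: Sybil=3, Wendy=0, Uma=0
Event 3 (Sybil -2): Sybil: 3 -> 1. State: Sybil=1, Wendy=0, Uma=0
Event 4 (Sybil -1): Sybil: 1 -> 0. State: Sybil=0, Wendy=0, Uma=0
Event 5 (Sybil +4): Sybil: 0 -> 4. State: Sybil=4, Wendy=0, Uma=0
Event 6 (Sybil -2): Sybil: 4 -> 2. State: Sybil=2, Wendy=0, Uma=0
Event 7 (Uma +4): Uma: 0 -> 4. State: Sybil=2, Wendy=0, Uma=4
Event 8 (Sybil +4): Sybil: 2 -> 6. State: Sybil=6, Wendy=0, Uma=4
Event 9 (Sybil -> Uma, 3): Sybil: 6 -> 3, Uma: 4 -> 7. State: Sybil=3, Wendy=0, Uma=7

Sybil's final count: 3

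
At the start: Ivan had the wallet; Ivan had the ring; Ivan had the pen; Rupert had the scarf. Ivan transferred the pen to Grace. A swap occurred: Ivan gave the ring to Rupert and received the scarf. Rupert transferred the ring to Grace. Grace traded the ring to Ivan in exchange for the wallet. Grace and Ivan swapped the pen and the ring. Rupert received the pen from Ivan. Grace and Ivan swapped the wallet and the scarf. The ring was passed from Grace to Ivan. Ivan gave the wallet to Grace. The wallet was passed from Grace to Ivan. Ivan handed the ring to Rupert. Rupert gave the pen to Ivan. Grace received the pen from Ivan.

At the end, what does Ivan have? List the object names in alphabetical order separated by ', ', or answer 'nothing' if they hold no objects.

Answer: wallet

Derivation:
Tracking all object holders:
Start: wallet:Ivan, ring:Ivan, pen:Ivan, scarf:Rupert
Event 1 (give pen: Ivan -> Grace). State: wallet:Ivan, ring:Ivan, pen:Grace, scarf:Rupert
Event 2 (swap ring<->scarf: now ring:Rupert, scarf:Ivan). State: wallet:Ivan, ring:Rupert, pen:Grace, scarf:Ivan
Event 3 (give ring: Rupert -> Grace). State: wallet:Ivan, ring:Grace, pen:Grace, scarf:Ivan
Event 4 (swap ring<->wallet: now ring:Ivan, wallet:Grace). State: wallet:Grace, ring:Ivan, pen:Grace, scarf:Ivan
Event 5 (swap pen<->ring: now pen:Ivan, ring:Grace). State: wallet:Grace, ring:Grace, pen:Ivan, scarf:Ivan
Event 6 (give pen: Ivan -> Rupert). State: wallet:Grace, ring:Grace, pen:Rupert, scarf:Ivan
Event 7 (swap wallet<->scarf: now wallet:Ivan, scarf:Grace). State: wallet:Ivan, ring:Grace, pen:Rupert, scarf:Grace
Event 8 (give ring: Grace -> Ivan). State: wallet:Ivan, ring:Ivan, pen:Rupert, scarf:Grace
Event 9 (give wallet: Ivan -> Grace). State: wallet:Grace, ring:Ivan, pen:Rupert, scarf:Grace
Event 10 (give wallet: Grace -> Ivan). State: wallet:Ivan, ring:Ivan, pen:Rupert, scarf:Grace
Event 11 (give ring: Ivan -> Rupert). State: wallet:Ivan, ring:Rupert, pen:Rupert, scarf:Grace
Event 12 (give pen: Rupert -> Ivan). State: wallet:Ivan, ring:Rupert, pen:Ivan, scarf:Grace
Event 13 (give pen: Ivan -> Grace). State: wallet:Ivan, ring:Rupert, pen:Grace, scarf:Grace

Final state: wallet:Ivan, ring:Rupert, pen:Grace, scarf:Grace
Ivan holds: wallet.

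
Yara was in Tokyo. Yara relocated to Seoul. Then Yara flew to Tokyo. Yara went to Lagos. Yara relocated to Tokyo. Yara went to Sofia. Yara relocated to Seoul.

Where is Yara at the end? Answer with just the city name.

Tracking Yara's location:
Start: Yara is in Tokyo.
After move 1: Tokyo -> Seoul. Yara is in Seoul.
After move 2: Seoul -> Tokyo. Yara is in Tokyo.
After move 3: Tokyo -> Lagos. Yara is in Lagos.
After move 4: Lagos -> Tokyo. Yara is in Tokyo.
After move 5: Tokyo -> Sofia. Yara is in Sofia.
After move 6: Sofia -> Seoul. Yara is in Seoul.

Answer: Seoul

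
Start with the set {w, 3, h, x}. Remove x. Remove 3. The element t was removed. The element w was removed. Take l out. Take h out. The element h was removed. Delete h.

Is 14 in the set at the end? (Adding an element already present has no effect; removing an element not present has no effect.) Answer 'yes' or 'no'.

Tracking the set through each operation:
Start: {3, h, w, x}
Event 1 (remove x): removed. Set: {3, h, w}
Event 2 (remove 3): removed. Set: {h, w}
Event 3 (remove t): not present, no change. Set: {h, w}
Event 4 (remove w): removed. Set: {h}
Event 5 (remove l): not present, no change. Set: {h}
Event 6 (remove h): removed. Set: {}
Event 7 (remove h): not present, no change. Set: {}
Event 8 (remove h): not present, no change. Set: {}

Final set: {} (size 0)
14 is NOT in the final set.

Answer: no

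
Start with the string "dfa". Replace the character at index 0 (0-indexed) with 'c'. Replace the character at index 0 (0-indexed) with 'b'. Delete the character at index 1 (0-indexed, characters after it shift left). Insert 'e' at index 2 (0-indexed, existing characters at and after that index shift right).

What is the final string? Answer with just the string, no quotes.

Answer: bae

Derivation:
Applying each edit step by step:
Start: "dfa"
Op 1 (replace idx 0: 'd' -> 'c'): "dfa" -> "cfa"
Op 2 (replace idx 0: 'c' -> 'b'): "cfa" -> "bfa"
Op 3 (delete idx 1 = 'f'): "bfa" -> "ba"
Op 4 (insert 'e' at idx 2): "ba" -> "bae"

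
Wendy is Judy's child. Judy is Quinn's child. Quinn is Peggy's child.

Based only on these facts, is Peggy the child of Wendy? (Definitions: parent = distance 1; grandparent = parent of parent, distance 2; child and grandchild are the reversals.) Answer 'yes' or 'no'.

Answer: no

Derivation:
Reconstructing the parent chain from the given facts:
  Peggy -> Quinn -> Judy -> Wendy
(each arrow means 'parent of the next')
Positions in the chain (0 = top):
  position of Peggy: 0
  position of Quinn: 1
  position of Judy: 2
  position of Wendy: 3

Peggy is at position 0, Wendy is at position 3; signed distance (j - i) = 3.
'child' requires j - i = -1. Actual distance is 3, so the relation does NOT hold.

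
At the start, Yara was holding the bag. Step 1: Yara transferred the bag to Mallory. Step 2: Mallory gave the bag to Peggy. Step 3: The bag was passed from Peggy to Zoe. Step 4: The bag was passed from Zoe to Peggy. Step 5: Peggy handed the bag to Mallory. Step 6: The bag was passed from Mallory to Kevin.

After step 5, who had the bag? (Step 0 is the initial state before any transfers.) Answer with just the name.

Tracking the bag holder through step 5:
After step 0 (start): Yara
After step 1: Mallory
After step 2: Peggy
After step 3: Zoe
After step 4: Peggy
After step 5: Mallory

At step 5, the holder is Mallory.

Answer: Mallory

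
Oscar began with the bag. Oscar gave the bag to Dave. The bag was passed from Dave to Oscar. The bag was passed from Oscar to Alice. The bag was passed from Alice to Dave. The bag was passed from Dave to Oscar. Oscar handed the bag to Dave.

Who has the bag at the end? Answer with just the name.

Answer: Dave

Derivation:
Tracking the bag through each event:
Start: Oscar has the bag.
After event 1: Dave has the bag.
After event 2: Oscar has the bag.
After event 3: Alice has the bag.
After event 4: Dave has the bag.
After event 5: Oscar has the bag.
After event 6: Dave has the bag.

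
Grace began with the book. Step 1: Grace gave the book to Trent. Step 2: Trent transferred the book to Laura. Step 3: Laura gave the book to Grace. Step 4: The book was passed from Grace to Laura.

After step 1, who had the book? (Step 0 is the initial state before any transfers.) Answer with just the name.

Answer: Trent

Derivation:
Tracking the book holder through step 1:
After step 0 (start): Grace
After step 1: Trent

At step 1, the holder is Trent.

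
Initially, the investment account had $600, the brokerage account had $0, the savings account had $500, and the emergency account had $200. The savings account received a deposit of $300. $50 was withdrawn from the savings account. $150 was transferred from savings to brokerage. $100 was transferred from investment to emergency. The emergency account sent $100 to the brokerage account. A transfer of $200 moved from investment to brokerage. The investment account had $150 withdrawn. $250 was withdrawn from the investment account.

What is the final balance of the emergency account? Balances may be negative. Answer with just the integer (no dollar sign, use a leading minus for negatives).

Tracking account balances step by step:
Start: investment=600, brokerage=0, savings=500, emergency=200
Event 1 (deposit 300 to savings): savings: 500 + 300 = 800. Balances: investment=600, brokerage=0, savings=800, emergency=200
Event 2 (withdraw 50 from savings): savings: 800 - 50 = 750. Balances: investment=600, brokerage=0, savings=750, emergency=200
Event 3 (transfer 150 savings -> brokerage): savings: 750 - 150 = 600, brokerage: 0 + 150 = 150. Balances: investment=600, brokerage=150, savings=600, emergency=200
Event 4 (transfer 100 investment -> emergency): investment: 600 - 100 = 500, emergency: 200 + 100 = 300. Balances: investment=500, brokerage=150, savings=600, emergency=300
Event 5 (transfer 100 emergency -> brokerage): emergency: 300 - 100 = 200, brokerage: 150 + 100 = 250. Balances: investment=500, brokerage=250, savings=600, emergency=200
Event 6 (transfer 200 investment -> brokerage): investment: 500 - 200 = 300, brokerage: 250 + 200 = 450. Balances: investment=300, brokerage=450, savings=600, emergency=200
Event 7 (withdraw 150 from investment): investment: 300 - 150 = 150. Balances: investment=150, brokerage=450, savings=600, emergency=200
Event 8 (withdraw 250 from investment): investment: 150 - 250 = -100. Balances: investment=-100, brokerage=450, savings=600, emergency=200

Final balance of emergency: 200

Answer: 200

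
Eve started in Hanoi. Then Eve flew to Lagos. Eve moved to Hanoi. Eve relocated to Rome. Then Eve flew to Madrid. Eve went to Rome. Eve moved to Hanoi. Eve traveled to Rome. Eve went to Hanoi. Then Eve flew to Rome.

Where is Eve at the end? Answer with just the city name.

Answer: Rome

Derivation:
Tracking Eve's location:
Start: Eve is in Hanoi.
After move 1: Hanoi -> Lagos. Eve is in Lagos.
After move 2: Lagos -> Hanoi. Eve is in Hanoi.
After move 3: Hanoi -> Rome. Eve is in Rome.
After move 4: Rome -> Madrid. Eve is in Madrid.
After move 5: Madrid -> Rome. Eve is in Rome.
After move 6: Rome -> Hanoi. Eve is in Hanoi.
After move 7: Hanoi -> Rome. Eve is in Rome.
After move 8: Rome -> Hanoi. Eve is in Hanoi.
After move 9: Hanoi -> Rome. Eve is in Rome.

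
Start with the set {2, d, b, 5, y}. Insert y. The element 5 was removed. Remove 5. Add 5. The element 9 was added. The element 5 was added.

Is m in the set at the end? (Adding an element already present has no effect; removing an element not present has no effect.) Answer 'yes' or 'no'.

Tracking the set through each operation:
Start: {2, 5, b, d, y}
Event 1 (add y): already present, no change. Set: {2, 5, b, d, y}
Event 2 (remove 5): removed. Set: {2, b, d, y}
Event 3 (remove 5): not present, no change. Set: {2, b, d, y}
Event 4 (add 5): added. Set: {2, 5, b, d, y}
Event 5 (add 9): added. Set: {2, 5, 9, b, d, y}
Event 6 (add 5): already present, no change. Set: {2, 5, 9, b, d, y}

Final set: {2, 5, 9, b, d, y} (size 6)
m is NOT in the final set.

Answer: no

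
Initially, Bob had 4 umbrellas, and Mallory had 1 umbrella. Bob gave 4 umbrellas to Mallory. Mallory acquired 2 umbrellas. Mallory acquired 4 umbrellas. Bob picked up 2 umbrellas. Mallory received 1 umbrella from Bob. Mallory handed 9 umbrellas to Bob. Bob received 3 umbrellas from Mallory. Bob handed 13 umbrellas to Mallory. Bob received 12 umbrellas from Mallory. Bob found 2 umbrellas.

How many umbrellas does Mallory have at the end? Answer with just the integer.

Answer: 1

Derivation:
Tracking counts step by step:
Start: Bob=4, Mallory=1
Event 1 (Bob -> Mallory, 4): Bob: 4 -> 0, Mallory: 1 -> 5. State: Bob=0, Mallory=5
Event 2 (Mallory +2): Mallory: 5 -> 7. State: Bob=0, Mallory=7
Event 3 (Mallory +4): Mallory: 7 -> 11. State: Bob=0, Mallory=11
Event 4 (Bob +2): Bob: 0 -> 2. State: Bob=2, Mallory=11
Event 5 (Bob -> Mallory, 1): Bob: 2 -> 1, Mallory: 11 -> 12. State: Bob=1, Mallory=12
Event 6 (Mallory -> Bob, 9): Mallory: 12 -> 3, Bob: 1 -> 10. State: Bob=10, Mallory=3
Event 7 (Mallory -> Bob, 3): Mallory: 3 -> 0, Bob: 10 -> 13. State: Bob=13, Mallory=0
Event 8 (Bob -> Mallory, 13): Bob: 13 -> 0, Mallory: 0 -> 13. State: Bob=0, Mallory=13
Event 9 (Mallory -> Bob, 12): Mallory: 13 -> 1, Bob: 0 -> 12. State: Bob=12, Mallory=1
Event 10 (Bob +2): Bob: 12 -> 14. State: Bob=14, Mallory=1

Mallory's final count: 1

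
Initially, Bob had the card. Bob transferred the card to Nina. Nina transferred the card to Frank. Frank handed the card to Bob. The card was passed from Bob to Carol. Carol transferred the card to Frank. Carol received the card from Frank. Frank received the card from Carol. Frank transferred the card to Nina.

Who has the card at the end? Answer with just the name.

Tracking the card through each event:
Start: Bob has the card.
After event 1: Nina has the card.
After event 2: Frank has the card.
After event 3: Bob has the card.
After event 4: Carol has the card.
After event 5: Frank has the card.
After event 6: Carol has the card.
After event 7: Frank has the card.
After event 8: Nina has the card.

Answer: Nina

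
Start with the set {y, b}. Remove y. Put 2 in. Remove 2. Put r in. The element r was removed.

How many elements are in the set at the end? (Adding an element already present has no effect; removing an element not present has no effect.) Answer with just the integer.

Answer: 1

Derivation:
Tracking the set through each operation:
Start: {b, y}
Event 1 (remove y): removed. Set: {b}
Event 2 (add 2): added. Set: {2, b}
Event 3 (remove 2): removed. Set: {b}
Event 4 (add r): added. Set: {b, r}
Event 5 (remove r): removed. Set: {b}

Final set: {b} (size 1)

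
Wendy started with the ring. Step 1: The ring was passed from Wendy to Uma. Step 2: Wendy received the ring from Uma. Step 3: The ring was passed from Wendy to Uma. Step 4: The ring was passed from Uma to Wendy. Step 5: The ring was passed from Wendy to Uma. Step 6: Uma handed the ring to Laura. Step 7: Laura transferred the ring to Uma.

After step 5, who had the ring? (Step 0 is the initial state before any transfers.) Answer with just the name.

Tracking the ring holder through step 5:
After step 0 (start): Wendy
After step 1: Uma
After step 2: Wendy
After step 3: Uma
After step 4: Wendy
After step 5: Uma

At step 5, the holder is Uma.

Answer: Uma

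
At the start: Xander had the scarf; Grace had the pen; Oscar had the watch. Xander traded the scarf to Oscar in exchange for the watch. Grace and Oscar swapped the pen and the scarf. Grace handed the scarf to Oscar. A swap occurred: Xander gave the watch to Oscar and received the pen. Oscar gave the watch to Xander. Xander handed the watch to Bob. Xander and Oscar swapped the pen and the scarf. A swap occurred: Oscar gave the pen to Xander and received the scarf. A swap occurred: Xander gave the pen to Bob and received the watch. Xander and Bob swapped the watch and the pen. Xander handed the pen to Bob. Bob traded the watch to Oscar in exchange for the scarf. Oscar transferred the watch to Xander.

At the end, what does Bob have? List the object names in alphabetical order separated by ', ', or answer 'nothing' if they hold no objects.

Answer: pen, scarf

Derivation:
Tracking all object holders:
Start: scarf:Xander, pen:Grace, watch:Oscar
Event 1 (swap scarf<->watch: now scarf:Oscar, watch:Xander). State: scarf:Oscar, pen:Grace, watch:Xander
Event 2 (swap pen<->scarf: now pen:Oscar, scarf:Grace). State: scarf:Grace, pen:Oscar, watch:Xander
Event 3 (give scarf: Grace -> Oscar). State: scarf:Oscar, pen:Oscar, watch:Xander
Event 4 (swap watch<->pen: now watch:Oscar, pen:Xander). State: scarf:Oscar, pen:Xander, watch:Oscar
Event 5 (give watch: Oscar -> Xander). State: scarf:Oscar, pen:Xander, watch:Xander
Event 6 (give watch: Xander -> Bob). State: scarf:Oscar, pen:Xander, watch:Bob
Event 7 (swap pen<->scarf: now pen:Oscar, scarf:Xander). State: scarf:Xander, pen:Oscar, watch:Bob
Event 8 (swap pen<->scarf: now pen:Xander, scarf:Oscar). State: scarf:Oscar, pen:Xander, watch:Bob
Event 9 (swap pen<->watch: now pen:Bob, watch:Xander). State: scarf:Oscar, pen:Bob, watch:Xander
Event 10 (swap watch<->pen: now watch:Bob, pen:Xander). State: scarf:Oscar, pen:Xander, watch:Bob
Event 11 (give pen: Xander -> Bob). State: scarf:Oscar, pen:Bob, watch:Bob
Event 12 (swap watch<->scarf: now watch:Oscar, scarf:Bob). State: scarf:Bob, pen:Bob, watch:Oscar
Event 13 (give watch: Oscar -> Xander). State: scarf:Bob, pen:Bob, watch:Xander

Final state: scarf:Bob, pen:Bob, watch:Xander
Bob holds: pen, scarf.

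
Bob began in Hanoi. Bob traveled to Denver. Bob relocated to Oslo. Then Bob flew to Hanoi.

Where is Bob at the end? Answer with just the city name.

Tracking Bob's location:
Start: Bob is in Hanoi.
After move 1: Hanoi -> Denver. Bob is in Denver.
After move 2: Denver -> Oslo. Bob is in Oslo.
After move 3: Oslo -> Hanoi. Bob is in Hanoi.

Answer: Hanoi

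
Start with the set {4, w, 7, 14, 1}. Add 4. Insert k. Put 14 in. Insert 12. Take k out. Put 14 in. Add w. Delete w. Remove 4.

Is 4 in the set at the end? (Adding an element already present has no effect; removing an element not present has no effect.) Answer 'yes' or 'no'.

Answer: no

Derivation:
Tracking the set through each operation:
Start: {1, 14, 4, 7, w}
Event 1 (add 4): already present, no change. Set: {1, 14, 4, 7, w}
Event 2 (add k): added. Set: {1, 14, 4, 7, k, w}
Event 3 (add 14): already present, no change. Set: {1, 14, 4, 7, k, w}
Event 4 (add 12): added. Set: {1, 12, 14, 4, 7, k, w}
Event 5 (remove k): removed. Set: {1, 12, 14, 4, 7, w}
Event 6 (add 14): already present, no change. Set: {1, 12, 14, 4, 7, w}
Event 7 (add w): already present, no change. Set: {1, 12, 14, 4, 7, w}
Event 8 (remove w): removed. Set: {1, 12, 14, 4, 7}
Event 9 (remove 4): removed. Set: {1, 12, 14, 7}

Final set: {1, 12, 14, 7} (size 4)
4 is NOT in the final set.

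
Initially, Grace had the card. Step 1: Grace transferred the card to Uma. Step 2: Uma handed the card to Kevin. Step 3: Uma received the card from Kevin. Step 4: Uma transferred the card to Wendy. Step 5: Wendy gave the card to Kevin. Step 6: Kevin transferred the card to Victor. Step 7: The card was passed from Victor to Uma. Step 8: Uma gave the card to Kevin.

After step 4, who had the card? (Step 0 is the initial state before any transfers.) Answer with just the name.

Tracking the card holder through step 4:
After step 0 (start): Grace
After step 1: Uma
After step 2: Kevin
After step 3: Uma
After step 4: Wendy

At step 4, the holder is Wendy.

Answer: Wendy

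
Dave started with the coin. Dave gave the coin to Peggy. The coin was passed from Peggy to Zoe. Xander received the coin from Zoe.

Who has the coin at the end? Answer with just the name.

Tracking the coin through each event:
Start: Dave has the coin.
After event 1: Peggy has the coin.
After event 2: Zoe has the coin.
After event 3: Xander has the coin.

Answer: Xander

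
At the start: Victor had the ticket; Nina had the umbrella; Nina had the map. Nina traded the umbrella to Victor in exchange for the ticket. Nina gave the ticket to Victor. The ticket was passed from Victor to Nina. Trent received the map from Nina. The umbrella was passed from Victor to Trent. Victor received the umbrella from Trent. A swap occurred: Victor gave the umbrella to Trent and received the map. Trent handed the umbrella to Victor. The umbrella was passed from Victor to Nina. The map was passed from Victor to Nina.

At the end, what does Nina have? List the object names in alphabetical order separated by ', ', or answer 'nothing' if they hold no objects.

Tracking all object holders:
Start: ticket:Victor, umbrella:Nina, map:Nina
Event 1 (swap umbrella<->ticket: now umbrella:Victor, ticket:Nina). State: ticket:Nina, umbrella:Victor, map:Nina
Event 2 (give ticket: Nina -> Victor). State: ticket:Victor, umbrella:Victor, map:Nina
Event 3 (give ticket: Victor -> Nina). State: ticket:Nina, umbrella:Victor, map:Nina
Event 4 (give map: Nina -> Trent). State: ticket:Nina, umbrella:Victor, map:Trent
Event 5 (give umbrella: Victor -> Trent). State: ticket:Nina, umbrella:Trent, map:Trent
Event 6 (give umbrella: Trent -> Victor). State: ticket:Nina, umbrella:Victor, map:Trent
Event 7 (swap umbrella<->map: now umbrella:Trent, map:Victor). State: ticket:Nina, umbrella:Trent, map:Victor
Event 8 (give umbrella: Trent -> Victor). State: ticket:Nina, umbrella:Victor, map:Victor
Event 9 (give umbrella: Victor -> Nina). State: ticket:Nina, umbrella:Nina, map:Victor
Event 10 (give map: Victor -> Nina). State: ticket:Nina, umbrella:Nina, map:Nina

Final state: ticket:Nina, umbrella:Nina, map:Nina
Nina holds: map, ticket, umbrella.

Answer: map, ticket, umbrella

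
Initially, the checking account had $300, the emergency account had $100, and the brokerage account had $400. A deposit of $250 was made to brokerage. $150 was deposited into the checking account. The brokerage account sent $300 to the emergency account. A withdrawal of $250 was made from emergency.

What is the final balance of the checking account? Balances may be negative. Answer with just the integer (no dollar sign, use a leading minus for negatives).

Tracking account balances step by step:
Start: checking=300, emergency=100, brokerage=400
Event 1 (deposit 250 to brokerage): brokerage: 400 + 250 = 650. Balances: checking=300, emergency=100, brokerage=650
Event 2 (deposit 150 to checking): checking: 300 + 150 = 450. Balances: checking=450, emergency=100, brokerage=650
Event 3 (transfer 300 brokerage -> emergency): brokerage: 650 - 300 = 350, emergency: 100 + 300 = 400. Balances: checking=450, emergency=400, brokerage=350
Event 4 (withdraw 250 from emergency): emergency: 400 - 250 = 150. Balances: checking=450, emergency=150, brokerage=350

Final balance of checking: 450

Answer: 450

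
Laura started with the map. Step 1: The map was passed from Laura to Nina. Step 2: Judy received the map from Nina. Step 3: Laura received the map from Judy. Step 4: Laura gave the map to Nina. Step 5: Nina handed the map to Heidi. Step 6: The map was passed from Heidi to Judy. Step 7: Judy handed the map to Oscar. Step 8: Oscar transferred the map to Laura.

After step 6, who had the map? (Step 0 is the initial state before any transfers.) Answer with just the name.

Answer: Judy

Derivation:
Tracking the map holder through step 6:
After step 0 (start): Laura
After step 1: Nina
After step 2: Judy
After step 3: Laura
After step 4: Nina
After step 5: Heidi
After step 6: Judy

At step 6, the holder is Judy.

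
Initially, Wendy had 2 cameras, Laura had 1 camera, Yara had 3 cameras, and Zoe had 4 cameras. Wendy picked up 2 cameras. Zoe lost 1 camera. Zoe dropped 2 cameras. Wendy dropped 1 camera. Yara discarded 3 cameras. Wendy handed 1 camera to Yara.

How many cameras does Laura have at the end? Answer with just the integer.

Tracking counts step by step:
Start: Wendy=2, Laura=1, Yara=3, Zoe=4
Event 1 (Wendy +2): Wendy: 2 -> 4. State: Wendy=4, Laura=1, Yara=3, Zoe=4
Event 2 (Zoe -1): Zoe: 4 -> 3. State: Wendy=4, Laura=1, Yara=3, Zoe=3
Event 3 (Zoe -2): Zoe: 3 -> 1. State: Wendy=4, Laura=1, Yara=3, Zoe=1
Event 4 (Wendy -1): Wendy: 4 -> 3. State: Wendy=3, Laura=1, Yara=3, Zoe=1
Event 5 (Yara -3): Yara: 3 -> 0. State: Wendy=3, Laura=1, Yara=0, Zoe=1
Event 6 (Wendy -> Yara, 1): Wendy: 3 -> 2, Yara: 0 -> 1. State: Wendy=2, Laura=1, Yara=1, Zoe=1

Laura's final count: 1

Answer: 1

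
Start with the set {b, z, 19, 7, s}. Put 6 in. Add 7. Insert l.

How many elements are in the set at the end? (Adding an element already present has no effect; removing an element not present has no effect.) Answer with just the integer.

Tracking the set through each operation:
Start: {19, 7, b, s, z}
Event 1 (add 6): added. Set: {19, 6, 7, b, s, z}
Event 2 (add 7): already present, no change. Set: {19, 6, 7, b, s, z}
Event 3 (add l): added. Set: {19, 6, 7, b, l, s, z}

Final set: {19, 6, 7, b, l, s, z} (size 7)

Answer: 7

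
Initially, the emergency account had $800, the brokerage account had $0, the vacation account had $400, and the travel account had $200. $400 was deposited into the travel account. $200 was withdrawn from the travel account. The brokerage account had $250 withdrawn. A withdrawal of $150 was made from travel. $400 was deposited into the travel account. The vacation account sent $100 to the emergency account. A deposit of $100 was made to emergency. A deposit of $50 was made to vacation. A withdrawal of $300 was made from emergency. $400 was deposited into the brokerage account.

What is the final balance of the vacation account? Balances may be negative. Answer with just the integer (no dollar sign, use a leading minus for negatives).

Tracking account balances step by step:
Start: emergency=800, brokerage=0, vacation=400, travel=200
Event 1 (deposit 400 to travel): travel: 200 + 400 = 600. Balances: emergency=800, brokerage=0, vacation=400, travel=600
Event 2 (withdraw 200 from travel): travel: 600 - 200 = 400. Balances: emergency=800, brokerage=0, vacation=400, travel=400
Event 3 (withdraw 250 from brokerage): brokerage: 0 - 250 = -250. Balances: emergency=800, brokerage=-250, vacation=400, travel=400
Event 4 (withdraw 150 from travel): travel: 400 - 150 = 250. Balances: emergency=800, brokerage=-250, vacation=400, travel=250
Event 5 (deposit 400 to travel): travel: 250 + 400 = 650. Balances: emergency=800, brokerage=-250, vacation=400, travel=650
Event 6 (transfer 100 vacation -> emergency): vacation: 400 - 100 = 300, emergency: 800 + 100 = 900. Balances: emergency=900, brokerage=-250, vacation=300, travel=650
Event 7 (deposit 100 to emergency): emergency: 900 + 100 = 1000. Balances: emergency=1000, brokerage=-250, vacation=300, travel=650
Event 8 (deposit 50 to vacation): vacation: 300 + 50 = 350. Balances: emergency=1000, brokerage=-250, vacation=350, travel=650
Event 9 (withdraw 300 from emergency): emergency: 1000 - 300 = 700. Balances: emergency=700, brokerage=-250, vacation=350, travel=650
Event 10 (deposit 400 to brokerage): brokerage: -250 + 400 = 150. Balances: emergency=700, brokerage=150, vacation=350, travel=650

Final balance of vacation: 350

Answer: 350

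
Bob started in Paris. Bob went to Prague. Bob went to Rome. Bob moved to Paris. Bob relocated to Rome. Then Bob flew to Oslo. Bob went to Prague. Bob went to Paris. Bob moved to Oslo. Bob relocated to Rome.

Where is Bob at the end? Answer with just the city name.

Tracking Bob's location:
Start: Bob is in Paris.
After move 1: Paris -> Prague. Bob is in Prague.
After move 2: Prague -> Rome. Bob is in Rome.
After move 3: Rome -> Paris. Bob is in Paris.
After move 4: Paris -> Rome. Bob is in Rome.
After move 5: Rome -> Oslo. Bob is in Oslo.
After move 6: Oslo -> Prague. Bob is in Prague.
After move 7: Prague -> Paris. Bob is in Paris.
After move 8: Paris -> Oslo. Bob is in Oslo.
After move 9: Oslo -> Rome. Bob is in Rome.

Answer: Rome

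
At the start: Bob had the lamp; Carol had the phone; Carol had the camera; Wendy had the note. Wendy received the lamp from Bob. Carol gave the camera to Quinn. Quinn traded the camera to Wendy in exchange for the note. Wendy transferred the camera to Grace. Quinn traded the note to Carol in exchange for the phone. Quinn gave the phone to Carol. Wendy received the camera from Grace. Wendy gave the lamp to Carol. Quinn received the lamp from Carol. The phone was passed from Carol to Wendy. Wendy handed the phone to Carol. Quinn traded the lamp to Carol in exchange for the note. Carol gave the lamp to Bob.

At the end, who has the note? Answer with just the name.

Answer: Quinn

Derivation:
Tracking all object holders:
Start: lamp:Bob, phone:Carol, camera:Carol, note:Wendy
Event 1 (give lamp: Bob -> Wendy). State: lamp:Wendy, phone:Carol, camera:Carol, note:Wendy
Event 2 (give camera: Carol -> Quinn). State: lamp:Wendy, phone:Carol, camera:Quinn, note:Wendy
Event 3 (swap camera<->note: now camera:Wendy, note:Quinn). State: lamp:Wendy, phone:Carol, camera:Wendy, note:Quinn
Event 4 (give camera: Wendy -> Grace). State: lamp:Wendy, phone:Carol, camera:Grace, note:Quinn
Event 5 (swap note<->phone: now note:Carol, phone:Quinn). State: lamp:Wendy, phone:Quinn, camera:Grace, note:Carol
Event 6 (give phone: Quinn -> Carol). State: lamp:Wendy, phone:Carol, camera:Grace, note:Carol
Event 7 (give camera: Grace -> Wendy). State: lamp:Wendy, phone:Carol, camera:Wendy, note:Carol
Event 8 (give lamp: Wendy -> Carol). State: lamp:Carol, phone:Carol, camera:Wendy, note:Carol
Event 9 (give lamp: Carol -> Quinn). State: lamp:Quinn, phone:Carol, camera:Wendy, note:Carol
Event 10 (give phone: Carol -> Wendy). State: lamp:Quinn, phone:Wendy, camera:Wendy, note:Carol
Event 11 (give phone: Wendy -> Carol). State: lamp:Quinn, phone:Carol, camera:Wendy, note:Carol
Event 12 (swap lamp<->note: now lamp:Carol, note:Quinn). State: lamp:Carol, phone:Carol, camera:Wendy, note:Quinn
Event 13 (give lamp: Carol -> Bob). State: lamp:Bob, phone:Carol, camera:Wendy, note:Quinn

Final state: lamp:Bob, phone:Carol, camera:Wendy, note:Quinn
The note is held by Quinn.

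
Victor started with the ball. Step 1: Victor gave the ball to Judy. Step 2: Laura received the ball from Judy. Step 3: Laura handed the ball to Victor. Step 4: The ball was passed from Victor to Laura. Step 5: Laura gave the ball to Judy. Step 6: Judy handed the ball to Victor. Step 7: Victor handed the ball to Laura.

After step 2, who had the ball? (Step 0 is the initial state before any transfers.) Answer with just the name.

Tracking the ball holder through step 2:
After step 0 (start): Victor
After step 1: Judy
After step 2: Laura

At step 2, the holder is Laura.

Answer: Laura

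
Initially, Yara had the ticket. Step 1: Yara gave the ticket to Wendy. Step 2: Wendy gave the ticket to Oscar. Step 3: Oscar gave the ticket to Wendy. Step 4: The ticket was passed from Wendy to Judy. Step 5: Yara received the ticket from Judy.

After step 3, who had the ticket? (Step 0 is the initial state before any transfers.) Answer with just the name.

Tracking the ticket holder through step 3:
After step 0 (start): Yara
After step 1: Wendy
After step 2: Oscar
After step 3: Wendy

At step 3, the holder is Wendy.

Answer: Wendy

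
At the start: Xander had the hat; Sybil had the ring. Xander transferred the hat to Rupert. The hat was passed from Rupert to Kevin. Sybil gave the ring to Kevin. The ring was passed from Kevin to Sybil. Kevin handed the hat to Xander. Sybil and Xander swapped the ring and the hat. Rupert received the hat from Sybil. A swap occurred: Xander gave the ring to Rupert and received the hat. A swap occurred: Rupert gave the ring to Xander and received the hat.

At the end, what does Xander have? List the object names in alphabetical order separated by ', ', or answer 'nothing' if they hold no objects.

Answer: ring

Derivation:
Tracking all object holders:
Start: hat:Xander, ring:Sybil
Event 1 (give hat: Xander -> Rupert). State: hat:Rupert, ring:Sybil
Event 2 (give hat: Rupert -> Kevin). State: hat:Kevin, ring:Sybil
Event 3 (give ring: Sybil -> Kevin). State: hat:Kevin, ring:Kevin
Event 4 (give ring: Kevin -> Sybil). State: hat:Kevin, ring:Sybil
Event 5 (give hat: Kevin -> Xander). State: hat:Xander, ring:Sybil
Event 6 (swap ring<->hat: now ring:Xander, hat:Sybil). State: hat:Sybil, ring:Xander
Event 7 (give hat: Sybil -> Rupert). State: hat:Rupert, ring:Xander
Event 8 (swap ring<->hat: now ring:Rupert, hat:Xander). State: hat:Xander, ring:Rupert
Event 9 (swap ring<->hat: now ring:Xander, hat:Rupert). State: hat:Rupert, ring:Xander

Final state: hat:Rupert, ring:Xander
Xander holds: ring.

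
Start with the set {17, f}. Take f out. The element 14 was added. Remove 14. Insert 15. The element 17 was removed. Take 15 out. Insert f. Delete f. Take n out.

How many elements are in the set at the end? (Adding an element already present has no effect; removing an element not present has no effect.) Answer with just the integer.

Tracking the set through each operation:
Start: {17, f}
Event 1 (remove f): removed. Set: {17}
Event 2 (add 14): added. Set: {14, 17}
Event 3 (remove 14): removed. Set: {17}
Event 4 (add 15): added. Set: {15, 17}
Event 5 (remove 17): removed. Set: {15}
Event 6 (remove 15): removed. Set: {}
Event 7 (add f): added. Set: {f}
Event 8 (remove f): removed. Set: {}
Event 9 (remove n): not present, no change. Set: {}

Final set: {} (size 0)

Answer: 0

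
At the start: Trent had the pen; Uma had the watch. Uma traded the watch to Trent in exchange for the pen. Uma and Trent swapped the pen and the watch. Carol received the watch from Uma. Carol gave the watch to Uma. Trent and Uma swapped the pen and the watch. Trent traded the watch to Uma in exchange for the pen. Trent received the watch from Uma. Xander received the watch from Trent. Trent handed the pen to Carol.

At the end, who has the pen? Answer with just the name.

Tracking all object holders:
Start: pen:Trent, watch:Uma
Event 1 (swap watch<->pen: now watch:Trent, pen:Uma). State: pen:Uma, watch:Trent
Event 2 (swap pen<->watch: now pen:Trent, watch:Uma). State: pen:Trent, watch:Uma
Event 3 (give watch: Uma -> Carol). State: pen:Trent, watch:Carol
Event 4 (give watch: Carol -> Uma). State: pen:Trent, watch:Uma
Event 5 (swap pen<->watch: now pen:Uma, watch:Trent). State: pen:Uma, watch:Trent
Event 6 (swap watch<->pen: now watch:Uma, pen:Trent). State: pen:Trent, watch:Uma
Event 7 (give watch: Uma -> Trent). State: pen:Trent, watch:Trent
Event 8 (give watch: Trent -> Xander). State: pen:Trent, watch:Xander
Event 9 (give pen: Trent -> Carol). State: pen:Carol, watch:Xander

Final state: pen:Carol, watch:Xander
The pen is held by Carol.

Answer: Carol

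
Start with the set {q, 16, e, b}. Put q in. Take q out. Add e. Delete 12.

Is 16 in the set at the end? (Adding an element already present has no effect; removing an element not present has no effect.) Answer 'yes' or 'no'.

Tracking the set through each operation:
Start: {16, b, e, q}
Event 1 (add q): already present, no change. Set: {16, b, e, q}
Event 2 (remove q): removed. Set: {16, b, e}
Event 3 (add e): already present, no change. Set: {16, b, e}
Event 4 (remove 12): not present, no change. Set: {16, b, e}

Final set: {16, b, e} (size 3)
16 is in the final set.

Answer: yes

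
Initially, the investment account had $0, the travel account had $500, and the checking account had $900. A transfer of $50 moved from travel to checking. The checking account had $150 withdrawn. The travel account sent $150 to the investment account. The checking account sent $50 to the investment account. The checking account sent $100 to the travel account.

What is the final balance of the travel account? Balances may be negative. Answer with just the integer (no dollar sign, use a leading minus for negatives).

Answer: 400

Derivation:
Tracking account balances step by step:
Start: investment=0, travel=500, checking=900
Event 1 (transfer 50 travel -> checking): travel: 500 - 50 = 450, checking: 900 + 50 = 950. Balances: investment=0, travel=450, checking=950
Event 2 (withdraw 150 from checking): checking: 950 - 150 = 800. Balances: investment=0, travel=450, checking=800
Event 3 (transfer 150 travel -> investment): travel: 450 - 150 = 300, investment: 0 + 150 = 150. Balances: investment=150, travel=300, checking=800
Event 4 (transfer 50 checking -> investment): checking: 800 - 50 = 750, investment: 150 + 50 = 200. Balances: investment=200, travel=300, checking=750
Event 5 (transfer 100 checking -> travel): checking: 750 - 100 = 650, travel: 300 + 100 = 400. Balances: investment=200, travel=400, checking=650

Final balance of travel: 400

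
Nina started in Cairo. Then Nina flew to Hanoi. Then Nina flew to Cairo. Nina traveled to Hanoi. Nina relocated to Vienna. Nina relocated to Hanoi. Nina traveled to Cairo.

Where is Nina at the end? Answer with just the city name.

Tracking Nina's location:
Start: Nina is in Cairo.
After move 1: Cairo -> Hanoi. Nina is in Hanoi.
After move 2: Hanoi -> Cairo. Nina is in Cairo.
After move 3: Cairo -> Hanoi. Nina is in Hanoi.
After move 4: Hanoi -> Vienna. Nina is in Vienna.
After move 5: Vienna -> Hanoi. Nina is in Hanoi.
After move 6: Hanoi -> Cairo. Nina is in Cairo.

Answer: Cairo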